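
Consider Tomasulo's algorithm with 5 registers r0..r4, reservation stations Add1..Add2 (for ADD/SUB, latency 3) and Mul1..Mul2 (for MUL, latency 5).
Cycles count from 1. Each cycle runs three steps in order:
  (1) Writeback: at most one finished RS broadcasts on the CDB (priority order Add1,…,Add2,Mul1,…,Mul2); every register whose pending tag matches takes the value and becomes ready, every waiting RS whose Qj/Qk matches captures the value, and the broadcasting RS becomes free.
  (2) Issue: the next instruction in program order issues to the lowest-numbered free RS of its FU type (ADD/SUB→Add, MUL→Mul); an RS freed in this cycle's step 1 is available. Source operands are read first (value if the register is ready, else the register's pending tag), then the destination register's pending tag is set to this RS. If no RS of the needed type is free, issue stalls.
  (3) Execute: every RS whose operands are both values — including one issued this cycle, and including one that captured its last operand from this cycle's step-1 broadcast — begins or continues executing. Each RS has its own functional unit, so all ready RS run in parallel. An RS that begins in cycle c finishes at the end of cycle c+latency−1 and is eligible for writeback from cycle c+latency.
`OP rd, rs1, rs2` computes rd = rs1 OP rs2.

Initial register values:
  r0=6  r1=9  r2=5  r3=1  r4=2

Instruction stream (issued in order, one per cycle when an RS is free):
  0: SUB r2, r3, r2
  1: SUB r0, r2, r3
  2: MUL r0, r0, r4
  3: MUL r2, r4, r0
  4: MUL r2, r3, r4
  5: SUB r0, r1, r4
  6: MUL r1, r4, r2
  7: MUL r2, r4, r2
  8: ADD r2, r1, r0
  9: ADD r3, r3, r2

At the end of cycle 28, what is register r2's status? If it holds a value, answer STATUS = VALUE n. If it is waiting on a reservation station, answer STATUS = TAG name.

c1: issue SUB r2<-Add1 | r0:6,r1:9,r2:Add1,r3:1,r4:2
c2: issue SUB r0<-Add2 | r0:Add2,r1:9,r2:Add1,r3:1,r4:2
c3: issue MUL r0<-Mul1 | r0:Mul1,r1:9,r2:Add1,r3:1,r4:2
c4: CDB Add1=-4; issue MUL r2<-Mul2 | r0:Mul1,r1:9,r2:Mul2,r3:1,r4:2
c5: stall | r0:Mul1,r1:9,r2:Mul2,r3:1,r4:2
c6: stall | r0:Mul1,r1:9,r2:Mul2,r3:1,r4:2
c7: CDB Add2=-5; stall | r0:Mul1,r1:9,r2:Mul2,r3:1,r4:2
c8: stall | r0:Mul1,r1:9,r2:Mul2,r3:1,r4:2
c9: stall | r0:Mul1,r1:9,r2:Mul2,r3:1,r4:2
c10: stall | r0:Mul1,r1:9,r2:Mul2,r3:1,r4:2
c11: stall | r0:Mul1,r1:9,r2:Mul2,r3:1,r4:2
c12: CDB Mul1=-10; issue MUL r2<-Mul1 | r0:-10,r1:9,r2:Mul1,r3:1,r4:2
c13: issue SUB r0<-Add1 | r0:Add1,r1:9,r2:Mul1,r3:1,r4:2
c14: stall | r0:Add1,r1:9,r2:Mul1,r3:1,r4:2
c15: stall | r0:Add1,r1:9,r2:Mul1,r3:1,r4:2
c16: CDB Add1=7; stall | r0:7,r1:9,r2:Mul1,r3:1,r4:2
c17: CDB Mul1=2; issue MUL r1<-Mul1 | r0:7,r1:Mul1,r2:2,r3:1,r4:2
c18: CDB Mul2=-20; issue MUL r2<-Mul2 | r0:7,r1:Mul1,r2:Mul2,r3:1,r4:2
c19: issue ADD r2<-Add1 | r0:7,r1:Mul1,r2:Add1,r3:1,r4:2
c20: issue ADD r3<-Add2 | r0:7,r1:Mul1,r2:Add1,r3:Add2,r4:2
c21: - | r0:7,r1:Mul1,r2:Add1,r3:Add2,r4:2
c22: CDB Mul1=4 | r0:7,r1:4,r2:Add1,r3:Add2,r4:2
c23: CDB Mul2=4 | r0:7,r1:4,r2:Add1,r3:Add2,r4:2
c24: - | r0:7,r1:4,r2:Add1,r3:Add2,r4:2
c25: CDB Add1=11 | r0:7,r1:4,r2:11,r3:Add2,r4:2
c26: - | r0:7,r1:4,r2:11,r3:Add2,r4:2
c27: - | r0:7,r1:4,r2:11,r3:Add2,r4:2
c28: CDB Add2=12 | r0:7,r1:4,r2:11,r3:12,r4:2

STATUS = VALUE 11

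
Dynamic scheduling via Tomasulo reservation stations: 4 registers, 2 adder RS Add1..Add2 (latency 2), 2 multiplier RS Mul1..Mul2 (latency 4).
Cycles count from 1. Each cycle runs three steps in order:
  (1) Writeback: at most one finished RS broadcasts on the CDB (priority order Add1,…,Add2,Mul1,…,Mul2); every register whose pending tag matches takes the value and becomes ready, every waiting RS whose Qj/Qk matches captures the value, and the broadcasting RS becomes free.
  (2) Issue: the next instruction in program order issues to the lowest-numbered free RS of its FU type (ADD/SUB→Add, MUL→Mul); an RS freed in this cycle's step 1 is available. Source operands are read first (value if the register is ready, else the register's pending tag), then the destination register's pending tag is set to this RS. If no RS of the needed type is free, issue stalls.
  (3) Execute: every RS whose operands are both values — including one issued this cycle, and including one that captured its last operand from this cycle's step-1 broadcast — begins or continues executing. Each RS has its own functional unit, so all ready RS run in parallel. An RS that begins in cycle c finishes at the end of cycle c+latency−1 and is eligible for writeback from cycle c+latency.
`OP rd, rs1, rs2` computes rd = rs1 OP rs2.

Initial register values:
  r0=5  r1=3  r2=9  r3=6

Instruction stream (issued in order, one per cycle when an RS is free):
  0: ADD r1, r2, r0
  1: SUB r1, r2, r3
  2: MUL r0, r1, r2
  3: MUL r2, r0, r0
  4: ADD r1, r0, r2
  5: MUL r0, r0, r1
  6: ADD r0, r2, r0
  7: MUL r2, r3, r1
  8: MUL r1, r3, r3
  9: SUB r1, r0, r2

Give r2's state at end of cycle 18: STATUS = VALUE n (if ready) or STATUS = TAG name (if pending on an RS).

STATUS = TAG Mul2

  c1: issue ADD r1<-Add1  regs: r0:5,r1:Add1,r2:9,r3:6
  c2: issue SUB r1<-Add2  regs: r0:5,r1:Add2,r2:9,r3:6
  c3: CDB Add1=14; issue MUL r0<-Mul1  regs: r0:Mul1,r1:Add2,r2:9,r3:6
  c4: CDB Add2=3; issue MUL r2<-Mul2  regs: r0:Mul1,r1:3,r2:Mul2,r3:6
  c5: issue ADD r1<-Add1  regs: r0:Mul1,r1:Add1,r2:Mul2,r3:6
  c6: stall  regs: r0:Mul1,r1:Add1,r2:Mul2,r3:6
  c7: stall  regs: r0:Mul1,r1:Add1,r2:Mul2,r3:6
  c8: CDB Mul1=27; issue MUL r0<-Mul1  regs: r0:Mul1,r1:Add1,r2:Mul2,r3:6
  c9: issue ADD r0<-Add2  regs: r0:Add2,r1:Add1,r2:Mul2,r3:6
  c10: stall  regs: r0:Add2,r1:Add1,r2:Mul2,r3:6
  c11: stall  regs: r0:Add2,r1:Add1,r2:Mul2,r3:6
  c12: CDB Mul2=729; issue MUL r2<-Mul2  regs: r0:Add2,r1:Add1,r2:Mul2,r3:6
  c13: stall  regs: r0:Add2,r1:Add1,r2:Mul2,r3:6
  c14: CDB Add1=756; stall  regs: r0:Add2,r1:756,r2:Mul2,r3:6
  c15: stall  regs: r0:Add2,r1:756,r2:Mul2,r3:6
  c16: stall  regs: r0:Add2,r1:756,r2:Mul2,r3:6
  c17: stall  regs: r0:Add2,r1:756,r2:Mul2,r3:6
  c18: CDB Mul1=20412; issue MUL r1<-Mul1  regs: r0:Add2,r1:Mul1,r2:Mul2,r3:6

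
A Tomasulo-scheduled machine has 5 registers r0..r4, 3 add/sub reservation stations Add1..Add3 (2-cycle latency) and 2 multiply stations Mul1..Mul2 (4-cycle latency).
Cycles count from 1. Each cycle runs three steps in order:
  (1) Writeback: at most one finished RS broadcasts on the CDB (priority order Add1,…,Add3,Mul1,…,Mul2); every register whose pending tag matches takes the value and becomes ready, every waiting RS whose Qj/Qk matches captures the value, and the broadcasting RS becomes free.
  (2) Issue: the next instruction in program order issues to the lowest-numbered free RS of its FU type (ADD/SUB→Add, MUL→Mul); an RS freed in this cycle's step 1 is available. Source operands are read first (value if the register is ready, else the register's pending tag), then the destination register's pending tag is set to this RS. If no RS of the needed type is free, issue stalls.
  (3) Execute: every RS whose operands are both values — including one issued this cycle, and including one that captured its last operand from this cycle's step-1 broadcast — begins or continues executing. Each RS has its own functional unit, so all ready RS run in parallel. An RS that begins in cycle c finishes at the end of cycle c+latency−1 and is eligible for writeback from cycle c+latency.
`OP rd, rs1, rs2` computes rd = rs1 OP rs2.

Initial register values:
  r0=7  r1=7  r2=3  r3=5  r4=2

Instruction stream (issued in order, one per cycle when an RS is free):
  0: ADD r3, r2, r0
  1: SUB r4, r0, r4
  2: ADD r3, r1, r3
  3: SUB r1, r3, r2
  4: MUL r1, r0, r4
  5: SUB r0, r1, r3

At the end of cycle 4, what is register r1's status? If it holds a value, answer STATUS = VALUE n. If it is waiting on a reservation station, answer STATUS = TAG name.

STATUS = TAG Add2

  c1: issue ADD r3<-Add1  regs: r0:7,r1:7,r2:3,r3:Add1,r4:2
  c2: issue SUB r4<-Add2  regs: r0:7,r1:7,r2:3,r3:Add1,r4:Add2
  c3: CDB Add1=10; issue ADD r3<-Add1  regs: r0:7,r1:7,r2:3,r3:Add1,r4:Add2
  c4: CDB Add2=5; issue SUB r1<-Add2  regs: r0:7,r1:Add2,r2:3,r3:Add1,r4:5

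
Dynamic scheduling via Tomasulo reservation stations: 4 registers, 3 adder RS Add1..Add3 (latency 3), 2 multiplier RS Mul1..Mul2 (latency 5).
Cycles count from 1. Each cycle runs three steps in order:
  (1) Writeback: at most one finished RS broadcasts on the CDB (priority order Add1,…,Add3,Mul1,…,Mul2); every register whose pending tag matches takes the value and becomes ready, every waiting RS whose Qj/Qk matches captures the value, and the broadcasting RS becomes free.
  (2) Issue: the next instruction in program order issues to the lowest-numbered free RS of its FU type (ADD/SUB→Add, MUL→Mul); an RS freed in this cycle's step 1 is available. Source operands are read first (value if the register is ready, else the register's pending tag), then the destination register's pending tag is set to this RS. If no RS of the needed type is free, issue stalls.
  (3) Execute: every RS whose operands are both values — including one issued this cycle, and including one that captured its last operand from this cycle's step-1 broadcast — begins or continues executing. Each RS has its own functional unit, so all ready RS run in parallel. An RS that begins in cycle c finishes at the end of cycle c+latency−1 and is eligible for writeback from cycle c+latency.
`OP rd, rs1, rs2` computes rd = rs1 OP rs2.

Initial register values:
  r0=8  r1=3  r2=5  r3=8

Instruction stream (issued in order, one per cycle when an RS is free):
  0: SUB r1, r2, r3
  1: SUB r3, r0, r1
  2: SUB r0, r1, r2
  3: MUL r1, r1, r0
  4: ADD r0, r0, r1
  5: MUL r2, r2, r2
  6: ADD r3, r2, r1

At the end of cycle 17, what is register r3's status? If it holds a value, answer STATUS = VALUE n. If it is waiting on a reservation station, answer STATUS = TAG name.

STATUS = VALUE 49

  c1: issue SUB r1<-Add1  regs: r0:8,r1:Add1,r2:5,r3:8
  c2: issue SUB r3<-Add2  regs: r0:8,r1:Add1,r2:5,r3:Add2
  c3: issue SUB r0<-Add3  regs: r0:Add3,r1:Add1,r2:5,r3:Add2
  c4: CDB Add1=-3; issue MUL r1<-Mul1  regs: r0:Add3,r1:Mul1,r2:5,r3:Add2
  c5: issue ADD r0<-Add1  regs: r0:Add1,r1:Mul1,r2:5,r3:Add2
  c6: issue MUL r2<-Mul2  regs: r0:Add1,r1:Mul1,r2:Mul2,r3:Add2
  c7: CDB Add2=11; issue ADD r3<-Add2  regs: r0:Add1,r1:Mul1,r2:Mul2,r3:Add2
  c8: CDB Add3=-8  regs: r0:Add1,r1:Mul1,r2:Mul2,r3:Add2
  c9: -  regs: r0:Add1,r1:Mul1,r2:Mul2,r3:Add2
  c10: -  regs: r0:Add1,r1:Mul1,r2:Mul2,r3:Add2
  c11: CDB Mul2=25  regs: r0:Add1,r1:Mul1,r2:25,r3:Add2
  c12: -  regs: r0:Add1,r1:Mul1,r2:25,r3:Add2
  c13: CDB Mul1=24  regs: r0:Add1,r1:24,r2:25,r3:Add2
  c14: -  regs: r0:Add1,r1:24,r2:25,r3:Add2
  c15: -  regs: r0:Add1,r1:24,r2:25,r3:Add2
  c16: CDB Add1=16  regs: r0:16,r1:24,r2:25,r3:Add2
  c17: CDB Add2=49  regs: r0:16,r1:24,r2:25,r3:49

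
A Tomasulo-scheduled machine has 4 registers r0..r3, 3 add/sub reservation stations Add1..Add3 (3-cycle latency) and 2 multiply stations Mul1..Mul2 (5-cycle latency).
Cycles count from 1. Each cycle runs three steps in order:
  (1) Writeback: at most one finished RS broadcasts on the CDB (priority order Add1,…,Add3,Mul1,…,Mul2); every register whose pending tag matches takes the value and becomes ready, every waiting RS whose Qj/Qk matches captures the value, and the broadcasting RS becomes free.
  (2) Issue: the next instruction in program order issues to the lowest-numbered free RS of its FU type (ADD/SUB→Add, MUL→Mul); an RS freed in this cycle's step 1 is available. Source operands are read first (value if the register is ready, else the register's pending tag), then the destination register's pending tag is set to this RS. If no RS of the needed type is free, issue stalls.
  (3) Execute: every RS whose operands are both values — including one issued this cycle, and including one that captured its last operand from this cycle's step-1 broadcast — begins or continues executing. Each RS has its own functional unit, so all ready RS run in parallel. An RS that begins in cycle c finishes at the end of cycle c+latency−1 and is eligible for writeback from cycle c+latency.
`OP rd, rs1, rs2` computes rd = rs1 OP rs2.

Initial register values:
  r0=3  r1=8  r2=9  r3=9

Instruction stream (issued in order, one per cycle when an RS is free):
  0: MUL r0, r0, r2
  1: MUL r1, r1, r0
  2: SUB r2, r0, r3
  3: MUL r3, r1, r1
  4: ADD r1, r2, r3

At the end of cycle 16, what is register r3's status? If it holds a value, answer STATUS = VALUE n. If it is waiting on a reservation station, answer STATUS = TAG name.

STATUS = VALUE 46656

c1: issue MUL r0<-Mul1 | r0:Mul1,r1:8,r2:9,r3:9
c2: issue MUL r1<-Mul2 | r0:Mul1,r1:Mul2,r2:9,r3:9
c3: issue SUB r2<-Add1 | r0:Mul1,r1:Mul2,r2:Add1,r3:9
c4: stall | r0:Mul1,r1:Mul2,r2:Add1,r3:9
c5: stall | r0:Mul1,r1:Mul2,r2:Add1,r3:9
c6: CDB Mul1=27; issue MUL r3<-Mul1 | r0:27,r1:Mul2,r2:Add1,r3:Mul1
c7: issue ADD r1<-Add2 | r0:27,r1:Add2,r2:Add1,r3:Mul1
c8: - | r0:27,r1:Add2,r2:Add1,r3:Mul1
c9: CDB Add1=18 | r0:27,r1:Add2,r2:18,r3:Mul1
c10: - | r0:27,r1:Add2,r2:18,r3:Mul1
c11: CDB Mul2=216 | r0:27,r1:Add2,r2:18,r3:Mul1
c12: - | r0:27,r1:Add2,r2:18,r3:Mul1
c13: - | r0:27,r1:Add2,r2:18,r3:Mul1
c14: - | r0:27,r1:Add2,r2:18,r3:Mul1
c15: - | r0:27,r1:Add2,r2:18,r3:Mul1
c16: CDB Mul1=46656 | r0:27,r1:Add2,r2:18,r3:46656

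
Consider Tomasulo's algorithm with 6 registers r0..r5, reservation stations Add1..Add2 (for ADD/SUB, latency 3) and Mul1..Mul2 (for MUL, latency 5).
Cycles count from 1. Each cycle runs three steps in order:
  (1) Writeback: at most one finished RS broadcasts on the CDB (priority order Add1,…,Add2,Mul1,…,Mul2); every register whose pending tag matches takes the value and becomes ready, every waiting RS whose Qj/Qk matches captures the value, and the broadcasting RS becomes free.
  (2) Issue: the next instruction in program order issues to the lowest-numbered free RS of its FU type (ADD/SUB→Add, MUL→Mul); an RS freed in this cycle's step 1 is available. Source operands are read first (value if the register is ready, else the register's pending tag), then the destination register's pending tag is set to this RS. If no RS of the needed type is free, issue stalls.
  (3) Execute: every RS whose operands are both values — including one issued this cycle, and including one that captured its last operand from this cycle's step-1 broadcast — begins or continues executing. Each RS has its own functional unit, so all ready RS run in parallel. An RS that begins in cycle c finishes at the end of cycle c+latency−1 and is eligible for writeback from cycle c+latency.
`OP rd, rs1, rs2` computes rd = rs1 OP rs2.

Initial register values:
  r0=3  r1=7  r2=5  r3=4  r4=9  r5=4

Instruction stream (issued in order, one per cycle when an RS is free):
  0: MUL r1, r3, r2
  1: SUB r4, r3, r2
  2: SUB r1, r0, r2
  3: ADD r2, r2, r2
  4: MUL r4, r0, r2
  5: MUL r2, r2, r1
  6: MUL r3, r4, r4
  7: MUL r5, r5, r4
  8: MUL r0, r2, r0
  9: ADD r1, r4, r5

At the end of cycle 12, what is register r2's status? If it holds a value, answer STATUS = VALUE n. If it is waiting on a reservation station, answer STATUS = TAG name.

STATUS = TAG Mul1

  c1: issue MUL r1<-Mul1  regs: r0:3,r1:Mul1,r2:5,r3:4,r4:9,r5:4
  c2: issue SUB r4<-Add1  regs: r0:3,r1:Mul1,r2:5,r3:4,r4:Add1,r5:4
  c3: issue SUB r1<-Add2  regs: r0:3,r1:Add2,r2:5,r3:4,r4:Add1,r5:4
  c4: stall  regs: r0:3,r1:Add2,r2:5,r3:4,r4:Add1,r5:4
  c5: CDB Add1=-1; issue ADD r2<-Add1  regs: r0:3,r1:Add2,r2:Add1,r3:4,r4:-1,r5:4
  c6: CDB Add2=-2; issue MUL r4<-Mul2  regs: r0:3,r1:-2,r2:Add1,r3:4,r4:Mul2,r5:4
  c7: CDB Mul1=20; issue MUL r2<-Mul1  regs: r0:3,r1:-2,r2:Mul1,r3:4,r4:Mul2,r5:4
  c8: CDB Add1=10; stall  regs: r0:3,r1:-2,r2:Mul1,r3:4,r4:Mul2,r5:4
  c9: stall  regs: r0:3,r1:-2,r2:Mul1,r3:4,r4:Mul2,r5:4
  c10: stall  regs: r0:3,r1:-2,r2:Mul1,r3:4,r4:Mul2,r5:4
  c11: stall  regs: r0:3,r1:-2,r2:Mul1,r3:4,r4:Mul2,r5:4
  c12: stall  regs: r0:3,r1:-2,r2:Mul1,r3:4,r4:Mul2,r5:4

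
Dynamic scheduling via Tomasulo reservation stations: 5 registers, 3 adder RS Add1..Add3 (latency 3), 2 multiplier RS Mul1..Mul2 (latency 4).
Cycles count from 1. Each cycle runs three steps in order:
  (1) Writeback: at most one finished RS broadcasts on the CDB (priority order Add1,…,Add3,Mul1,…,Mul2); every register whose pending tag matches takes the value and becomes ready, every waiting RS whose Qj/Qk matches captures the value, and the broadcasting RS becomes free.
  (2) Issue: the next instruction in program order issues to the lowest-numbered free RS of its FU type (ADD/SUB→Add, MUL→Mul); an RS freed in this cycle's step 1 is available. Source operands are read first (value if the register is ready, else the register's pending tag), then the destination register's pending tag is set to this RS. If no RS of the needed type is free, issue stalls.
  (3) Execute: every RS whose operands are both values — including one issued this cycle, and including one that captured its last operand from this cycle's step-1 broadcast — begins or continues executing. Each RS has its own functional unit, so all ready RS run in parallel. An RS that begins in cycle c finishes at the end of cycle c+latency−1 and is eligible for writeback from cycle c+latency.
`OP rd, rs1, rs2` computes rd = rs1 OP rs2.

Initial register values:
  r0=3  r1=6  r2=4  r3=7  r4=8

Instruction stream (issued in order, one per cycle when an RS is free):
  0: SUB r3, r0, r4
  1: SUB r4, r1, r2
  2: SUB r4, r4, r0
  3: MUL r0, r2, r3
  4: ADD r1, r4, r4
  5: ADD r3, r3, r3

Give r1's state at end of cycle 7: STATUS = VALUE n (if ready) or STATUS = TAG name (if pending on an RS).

cycle 1: issue SUB r3<-Add1 // r0:3,r1:6,r2:4,r3:Add1,r4:8
cycle 2: issue SUB r4<-Add2 // r0:3,r1:6,r2:4,r3:Add1,r4:Add2
cycle 3: issue SUB r4<-Add3 // r0:3,r1:6,r2:4,r3:Add1,r4:Add3
cycle 4: CDB Add1=-5; issue MUL r0<-Mul1 // r0:Mul1,r1:6,r2:4,r3:-5,r4:Add3
cycle 5: CDB Add2=2; issue ADD r1<-Add1 // r0:Mul1,r1:Add1,r2:4,r3:-5,r4:Add3
cycle 6: issue ADD r3<-Add2 // r0:Mul1,r1:Add1,r2:4,r3:Add2,r4:Add3
cycle 7: - // r0:Mul1,r1:Add1,r2:4,r3:Add2,r4:Add3

STATUS = TAG Add1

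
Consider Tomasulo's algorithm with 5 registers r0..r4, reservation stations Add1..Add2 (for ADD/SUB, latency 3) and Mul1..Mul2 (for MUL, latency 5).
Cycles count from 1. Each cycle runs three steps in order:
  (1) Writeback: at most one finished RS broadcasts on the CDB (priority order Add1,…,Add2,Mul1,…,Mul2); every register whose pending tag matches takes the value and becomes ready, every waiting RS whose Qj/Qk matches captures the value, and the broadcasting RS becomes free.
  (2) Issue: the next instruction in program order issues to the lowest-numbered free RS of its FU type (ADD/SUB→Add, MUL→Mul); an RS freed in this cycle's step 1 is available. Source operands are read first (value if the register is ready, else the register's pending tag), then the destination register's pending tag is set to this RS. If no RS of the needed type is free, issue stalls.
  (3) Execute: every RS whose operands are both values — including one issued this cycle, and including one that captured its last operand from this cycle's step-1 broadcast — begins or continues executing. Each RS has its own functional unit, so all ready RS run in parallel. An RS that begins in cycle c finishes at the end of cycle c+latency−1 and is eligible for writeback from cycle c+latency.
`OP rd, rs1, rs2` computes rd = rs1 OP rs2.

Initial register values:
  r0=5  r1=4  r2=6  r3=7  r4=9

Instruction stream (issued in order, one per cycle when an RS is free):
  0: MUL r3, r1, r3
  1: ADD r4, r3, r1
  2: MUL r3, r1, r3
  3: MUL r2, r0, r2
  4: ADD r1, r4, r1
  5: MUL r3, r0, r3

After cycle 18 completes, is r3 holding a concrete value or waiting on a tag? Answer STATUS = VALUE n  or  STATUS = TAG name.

  c1: issue MUL r3<-Mul1  regs: r0:5,r1:4,r2:6,r3:Mul1,r4:9
  c2: issue ADD r4<-Add1  regs: r0:5,r1:4,r2:6,r3:Mul1,r4:Add1
  c3: issue MUL r3<-Mul2  regs: r0:5,r1:4,r2:6,r3:Mul2,r4:Add1
  c4: stall  regs: r0:5,r1:4,r2:6,r3:Mul2,r4:Add1
  c5: stall  regs: r0:5,r1:4,r2:6,r3:Mul2,r4:Add1
  c6: CDB Mul1=28; issue MUL r2<-Mul1  regs: r0:5,r1:4,r2:Mul1,r3:Mul2,r4:Add1
  c7: issue ADD r1<-Add2  regs: r0:5,r1:Add2,r2:Mul1,r3:Mul2,r4:Add1
  c8: stall  regs: r0:5,r1:Add2,r2:Mul1,r3:Mul2,r4:Add1
  c9: CDB Add1=32; stall  regs: r0:5,r1:Add2,r2:Mul1,r3:Mul2,r4:32
  c10: stall  regs: r0:5,r1:Add2,r2:Mul1,r3:Mul2,r4:32
  c11: CDB Mul1=30; issue MUL r3<-Mul1  regs: r0:5,r1:Add2,r2:30,r3:Mul1,r4:32
  c12: CDB Add2=36  regs: r0:5,r1:36,r2:30,r3:Mul1,r4:32
  c13: CDB Mul2=112  regs: r0:5,r1:36,r2:30,r3:Mul1,r4:32
  c14: -  regs: r0:5,r1:36,r2:30,r3:Mul1,r4:32
  c15: -  regs: r0:5,r1:36,r2:30,r3:Mul1,r4:32
  c16: -  regs: r0:5,r1:36,r2:30,r3:Mul1,r4:32
  c17: -  regs: r0:5,r1:36,r2:30,r3:Mul1,r4:32
  c18: CDB Mul1=560  regs: r0:5,r1:36,r2:30,r3:560,r4:32

STATUS = VALUE 560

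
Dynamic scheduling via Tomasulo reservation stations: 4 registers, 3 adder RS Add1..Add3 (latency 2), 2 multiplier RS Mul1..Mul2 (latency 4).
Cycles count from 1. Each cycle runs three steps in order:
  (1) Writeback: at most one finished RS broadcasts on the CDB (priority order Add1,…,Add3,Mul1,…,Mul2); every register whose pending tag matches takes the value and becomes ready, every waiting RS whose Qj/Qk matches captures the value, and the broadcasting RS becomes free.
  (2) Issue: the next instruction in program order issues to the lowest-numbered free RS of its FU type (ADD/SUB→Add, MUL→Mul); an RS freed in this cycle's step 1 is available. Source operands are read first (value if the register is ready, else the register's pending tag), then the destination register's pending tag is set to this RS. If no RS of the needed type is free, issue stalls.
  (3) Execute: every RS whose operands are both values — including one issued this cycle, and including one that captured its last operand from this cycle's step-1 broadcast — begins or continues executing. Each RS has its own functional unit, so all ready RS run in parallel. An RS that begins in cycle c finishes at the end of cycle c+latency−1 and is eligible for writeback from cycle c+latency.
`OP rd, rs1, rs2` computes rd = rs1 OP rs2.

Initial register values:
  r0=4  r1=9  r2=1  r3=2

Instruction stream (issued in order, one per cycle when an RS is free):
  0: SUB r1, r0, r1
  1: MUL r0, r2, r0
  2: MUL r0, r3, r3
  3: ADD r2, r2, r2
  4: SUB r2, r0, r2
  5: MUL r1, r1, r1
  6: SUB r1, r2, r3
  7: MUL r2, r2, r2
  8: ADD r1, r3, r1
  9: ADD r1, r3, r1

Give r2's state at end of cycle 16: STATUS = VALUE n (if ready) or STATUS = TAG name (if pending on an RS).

STATUS = VALUE 4

cycle 1: issue SUB r1<-Add1 // r0:4,r1:Add1,r2:1,r3:2
cycle 2: issue MUL r0<-Mul1 // r0:Mul1,r1:Add1,r2:1,r3:2
cycle 3: CDB Add1=-5; issue MUL r0<-Mul2 // r0:Mul2,r1:-5,r2:1,r3:2
cycle 4: issue ADD r2<-Add1 // r0:Mul2,r1:-5,r2:Add1,r3:2
cycle 5: issue SUB r2<-Add2 // r0:Mul2,r1:-5,r2:Add2,r3:2
cycle 6: CDB Add1=2; stall // r0:Mul2,r1:-5,r2:Add2,r3:2
cycle 7: CDB Mul1=4; issue MUL r1<-Mul1 // r0:Mul2,r1:Mul1,r2:Add2,r3:2
cycle 8: CDB Mul2=4; issue SUB r1<-Add1 // r0:4,r1:Add1,r2:Add2,r3:2
cycle 9: issue MUL r2<-Mul2 // r0:4,r1:Add1,r2:Mul2,r3:2
cycle 10: CDB Add2=2; issue ADD r1<-Add2 // r0:4,r1:Add2,r2:Mul2,r3:2
cycle 11: CDB Mul1=25; issue ADD r1<-Add3 // r0:4,r1:Add3,r2:Mul2,r3:2
cycle 12: CDB Add1=0 // r0:4,r1:Add3,r2:Mul2,r3:2
cycle 13: - // r0:4,r1:Add3,r2:Mul2,r3:2
cycle 14: CDB Add2=2 // r0:4,r1:Add3,r2:Mul2,r3:2
cycle 15: CDB Mul2=4 // r0:4,r1:Add3,r2:4,r3:2
cycle 16: CDB Add3=4 // r0:4,r1:4,r2:4,r3:2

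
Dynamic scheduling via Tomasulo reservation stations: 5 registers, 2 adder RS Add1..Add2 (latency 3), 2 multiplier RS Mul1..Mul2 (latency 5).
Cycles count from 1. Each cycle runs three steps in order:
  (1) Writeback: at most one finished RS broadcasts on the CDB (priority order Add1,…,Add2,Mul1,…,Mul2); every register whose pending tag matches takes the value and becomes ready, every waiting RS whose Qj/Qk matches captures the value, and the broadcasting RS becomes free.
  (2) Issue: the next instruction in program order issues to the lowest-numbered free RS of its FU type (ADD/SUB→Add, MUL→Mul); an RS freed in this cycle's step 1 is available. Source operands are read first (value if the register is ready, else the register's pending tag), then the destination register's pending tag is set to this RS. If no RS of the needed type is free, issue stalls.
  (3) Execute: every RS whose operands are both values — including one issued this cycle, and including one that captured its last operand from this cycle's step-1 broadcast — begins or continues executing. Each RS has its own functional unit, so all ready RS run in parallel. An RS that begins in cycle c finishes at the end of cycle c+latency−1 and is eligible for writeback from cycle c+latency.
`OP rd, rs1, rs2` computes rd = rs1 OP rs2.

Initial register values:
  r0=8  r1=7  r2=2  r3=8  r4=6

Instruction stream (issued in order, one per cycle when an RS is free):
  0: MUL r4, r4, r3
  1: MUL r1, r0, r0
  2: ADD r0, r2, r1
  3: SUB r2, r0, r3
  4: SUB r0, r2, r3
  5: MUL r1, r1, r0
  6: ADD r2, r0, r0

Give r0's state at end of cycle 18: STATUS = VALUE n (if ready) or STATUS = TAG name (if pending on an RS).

  c1: issue MUL r4<-Mul1  regs: r0:8,r1:7,r2:2,r3:8,r4:Mul1
  c2: issue MUL r1<-Mul2  regs: r0:8,r1:Mul2,r2:2,r3:8,r4:Mul1
  c3: issue ADD r0<-Add1  regs: r0:Add1,r1:Mul2,r2:2,r3:8,r4:Mul1
  c4: issue SUB r2<-Add2  regs: r0:Add1,r1:Mul2,r2:Add2,r3:8,r4:Mul1
  c5: stall  regs: r0:Add1,r1:Mul2,r2:Add2,r3:8,r4:Mul1
  c6: CDB Mul1=48; stall  regs: r0:Add1,r1:Mul2,r2:Add2,r3:8,r4:48
  c7: CDB Mul2=64; stall  regs: r0:Add1,r1:64,r2:Add2,r3:8,r4:48
  c8: stall  regs: r0:Add1,r1:64,r2:Add2,r3:8,r4:48
  c9: stall  regs: r0:Add1,r1:64,r2:Add2,r3:8,r4:48
  c10: CDB Add1=66; issue SUB r0<-Add1  regs: r0:Add1,r1:64,r2:Add2,r3:8,r4:48
  c11: issue MUL r1<-Mul1  regs: r0:Add1,r1:Mul1,r2:Add2,r3:8,r4:48
  c12: stall  regs: r0:Add1,r1:Mul1,r2:Add2,r3:8,r4:48
  c13: CDB Add2=58; issue ADD r2<-Add2  regs: r0:Add1,r1:Mul1,r2:Add2,r3:8,r4:48
  c14: -  regs: r0:Add1,r1:Mul1,r2:Add2,r3:8,r4:48
  c15: -  regs: r0:Add1,r1:Mul1,r2:Add2,r3:8,r4:48
  c16: CDB Add1=50  regs: r0:50,r1:Mul1,r2:Add2,r3:8,r4:48
  c17: -  regs: r0:50,r1:Mul1,r2:Add2,r3:8,r4:48
  c18: -  regs: r0:50,r1:Mul1,r2:Add2,r3:8,r4:48

STATUS = VALUE 50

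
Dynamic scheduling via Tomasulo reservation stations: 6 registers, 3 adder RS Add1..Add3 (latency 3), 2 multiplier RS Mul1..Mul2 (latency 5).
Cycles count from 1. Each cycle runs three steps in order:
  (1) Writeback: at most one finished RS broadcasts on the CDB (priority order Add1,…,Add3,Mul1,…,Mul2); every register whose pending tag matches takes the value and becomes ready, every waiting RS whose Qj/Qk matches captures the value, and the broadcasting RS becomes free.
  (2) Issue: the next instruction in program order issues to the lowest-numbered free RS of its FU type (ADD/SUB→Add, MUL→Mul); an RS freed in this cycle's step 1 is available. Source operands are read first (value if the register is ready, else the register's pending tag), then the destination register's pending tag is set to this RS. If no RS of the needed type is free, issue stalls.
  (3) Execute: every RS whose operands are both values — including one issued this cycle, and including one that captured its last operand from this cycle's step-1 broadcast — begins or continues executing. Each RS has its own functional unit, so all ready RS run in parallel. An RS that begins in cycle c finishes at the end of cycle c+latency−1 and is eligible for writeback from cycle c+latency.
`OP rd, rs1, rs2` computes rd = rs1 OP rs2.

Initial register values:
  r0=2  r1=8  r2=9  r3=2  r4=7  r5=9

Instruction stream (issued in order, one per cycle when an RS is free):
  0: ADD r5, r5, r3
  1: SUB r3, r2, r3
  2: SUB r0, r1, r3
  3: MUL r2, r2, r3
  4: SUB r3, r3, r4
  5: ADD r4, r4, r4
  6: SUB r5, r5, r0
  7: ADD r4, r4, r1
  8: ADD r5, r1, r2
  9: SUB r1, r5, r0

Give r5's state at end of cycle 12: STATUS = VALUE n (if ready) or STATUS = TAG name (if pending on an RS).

STATUS = TAG Add3

cycle 1: issue ADD r5<-Add1 // r0:2,r1:8,r2:9,r3:2,r4:7,r5:Add1
cycle 2: issue SUB r3<-Add2 // r0:2,r1:8,r2:9,r3:Add2,r4:7,r5:Add1
cycle 3: issue SUB r0<-Add3 // r0:Add3,r1:8,r2:9,r3:Add2,r4:7,r5:Add1
cycle 4: CDB Add1=11; issue MUL r2<-Mul1 // r0:Add3,r1:8,r2:Mul1,r3:Add2,r4:7,r5:11
cycle 5: CDB Add2=7; issue SUB r3<-Add1 // r0:Add3,r1:8,r2:Mul1,r3:Add1,r4:7,r5:11
cycle 6: issue ADD r4<-Add2 // r0:Add3,r1:8,r2:Mul1,r3:Add1,r4:Add2,r5:11
cycle 7: stall // r0:Add3,r1:8,r2:Mul1,r3:Add1,r4:Add2,r5:11
cycle 8: CDB Add1=0; issue SUB r5<-Add1 // r0:Add3,r1:8,r2:Mul1,r3:0,r4:Add2,r5:Add1
cycle 9: CDB Add2=14; issue ADD r4<-Add2 // r0:Add3,r1:8,r2:Mul1,r3:0,r4:Add2,r5:Add1
cycle 10: CDB Add3=1; issue ADD r5<-Add3 // r0:1,r1:8,r2:Mul1,r3:0,r4:Add2,r5:Add3
cycle 11: CDB Mul1=63; stall // r0:1,r1:8,r2:63,r3:0,r4:Add2,r5:Add3
cycle 12: CDB Add2=22; issue SUB r1<-Add2 // r0:1,r1:Add2,r2:63,r3:0,r4:22,r5:Add3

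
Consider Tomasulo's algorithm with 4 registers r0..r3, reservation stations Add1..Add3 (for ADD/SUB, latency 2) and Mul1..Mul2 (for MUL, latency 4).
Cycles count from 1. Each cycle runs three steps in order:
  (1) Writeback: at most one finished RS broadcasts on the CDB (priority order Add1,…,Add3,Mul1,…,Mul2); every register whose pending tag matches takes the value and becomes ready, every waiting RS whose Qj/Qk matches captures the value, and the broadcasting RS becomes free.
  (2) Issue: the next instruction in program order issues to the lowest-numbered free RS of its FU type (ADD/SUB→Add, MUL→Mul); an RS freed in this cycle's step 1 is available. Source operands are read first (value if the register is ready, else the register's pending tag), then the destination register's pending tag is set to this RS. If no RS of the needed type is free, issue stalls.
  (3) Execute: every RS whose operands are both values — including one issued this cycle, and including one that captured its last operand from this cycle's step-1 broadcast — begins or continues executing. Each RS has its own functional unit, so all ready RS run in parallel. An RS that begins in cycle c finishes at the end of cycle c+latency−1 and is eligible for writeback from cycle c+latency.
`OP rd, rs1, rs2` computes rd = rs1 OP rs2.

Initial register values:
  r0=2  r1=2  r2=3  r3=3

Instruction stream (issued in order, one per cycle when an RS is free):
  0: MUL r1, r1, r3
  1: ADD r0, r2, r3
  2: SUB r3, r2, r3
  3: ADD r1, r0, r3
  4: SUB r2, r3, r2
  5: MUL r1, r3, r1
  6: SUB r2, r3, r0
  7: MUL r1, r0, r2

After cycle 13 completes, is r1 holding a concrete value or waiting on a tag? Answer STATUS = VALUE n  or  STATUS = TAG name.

cycle 1: issue MUL r1<-Mul1 // r0:2,r1:Mul1,r2:3,r3:3
cycle 2: issue ADD r0<-Add1 // r0:Add1,r1:Mul1,r2:3,r3:3
cycle 3: issue SUB r3<-Add2 // r0:Add1,r1:Mul1,r2:3,r3:Add2
cycle 4: CDB Add1=6; issue ADD r1<-Add1 // r0:6,r1:Add1,r2:3,r3:Add2
cycle 5: CDB Add2=0; issue SUB r2<-Add2 // r0:6,r1:Add1,r2:Add2,r3:0
cycle 6: CDB Mul1=6; issue MUL r1<-Mul1 // r0:6,r1:Mul1,r2:Add2,r3:0
cycle 7: CDB Add1=6; issue SUB r2<-Add1 // r0:6,r1:Mul1,r2:Add1,r3:0
cycle 8: CDB Add2=-3; issue MUL r1<-Mul2 // r0:6,r1:Mul2,r2:Add1,r3:0
cycle 9: CDB Add1=-6 // r0:6,r1:Mul2,r2:-6,r3:0
cycle 10: - // r0:6,r1:Mul2,r2:-6,r3:0
cycle 11: CDB Mul1=0 // r0:6,r1:Mul2,r2:-6,r3:0
cycle 12: - // r0:6,r1:Mul2,r2:-6,r3:0
cycle 13: CDB Mul2=-36 // r0:6,r1:-36,r2:-6,r3:0

STATUS = VALUE -36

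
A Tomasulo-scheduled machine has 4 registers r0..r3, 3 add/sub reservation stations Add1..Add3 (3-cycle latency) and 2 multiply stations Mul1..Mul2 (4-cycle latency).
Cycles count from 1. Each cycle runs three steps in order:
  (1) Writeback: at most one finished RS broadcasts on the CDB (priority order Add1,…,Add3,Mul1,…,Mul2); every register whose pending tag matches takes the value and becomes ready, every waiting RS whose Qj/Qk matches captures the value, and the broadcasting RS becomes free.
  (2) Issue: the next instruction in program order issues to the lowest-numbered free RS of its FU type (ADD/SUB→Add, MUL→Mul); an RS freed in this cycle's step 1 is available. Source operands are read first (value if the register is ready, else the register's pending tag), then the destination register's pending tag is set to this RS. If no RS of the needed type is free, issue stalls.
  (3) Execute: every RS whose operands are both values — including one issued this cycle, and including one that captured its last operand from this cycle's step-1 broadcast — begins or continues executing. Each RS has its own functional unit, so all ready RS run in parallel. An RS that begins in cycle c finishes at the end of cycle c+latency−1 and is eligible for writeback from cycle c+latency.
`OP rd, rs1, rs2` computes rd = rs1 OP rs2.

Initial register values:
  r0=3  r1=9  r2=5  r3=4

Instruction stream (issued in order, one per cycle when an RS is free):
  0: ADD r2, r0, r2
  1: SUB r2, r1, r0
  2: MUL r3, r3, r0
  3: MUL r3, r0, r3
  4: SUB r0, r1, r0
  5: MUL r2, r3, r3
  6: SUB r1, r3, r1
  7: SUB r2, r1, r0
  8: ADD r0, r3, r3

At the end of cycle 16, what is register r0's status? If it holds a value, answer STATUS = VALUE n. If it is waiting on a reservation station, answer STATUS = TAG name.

c1: issue ADD r2<-Add1 | r0:3,r1:9,r2:Add1,r3:4
c2: issue SUB r2<-Add2 | r0:3,r1:9,r2:Add2,r3:4
c3: issue MUL r3<-Mul1 | r0:3,r1:9,r2:Add2,r3:Mul1
c4: CDB Add1=8; issue MUL r3<-Mul2 | r0:3,r1:9,r2:Add2,r3:Mul2
c5: CDB Add2=6; issue SUB r0<-Add1 | r0:Add1,r1:9,r2:6,r3:Mul2
c6: stall | r0:Add1,r1:9,r2:6,r3:Mul2
c7: CDB Mul1=12; issue MUL r2<-Mul1 | r0:Add1,r1:9,r2:Mul1,r3:Mul2
c8: CDB Add1=6; issue SUB r1<-Add1 | r0:6,r1:Add1,r2:Mul1,r3:Mul2
c9: issue SUB r2<-Add2 | r0:6,r1:Add1,r2:Add2,r3:Mul2
c10: issue ADD r0<-Add3 | r0:Add3,r1:Add1,r2:Add2,r3:Mul2
c11: CDB Mul2=36 | r0:Add3,r1:Add1,r2:Add2,r3:36
c12: - | r0:Add3,r1:Add1,r2:Add2,r3:36
c13: - | r0:Add3,r1:Add1,r2:Add2,r3:36
c14: CDB Add1=27 | r0:Add3,r1:27,r2:Add2,r3:36
c15: CDB Add3=72 | r0:72,r1:27,r2:Add2,r3:36
c16: CDB Mul1=1296 | r0:72,r1:27,r2:Add2,r3:36

STATUS = VALUE 72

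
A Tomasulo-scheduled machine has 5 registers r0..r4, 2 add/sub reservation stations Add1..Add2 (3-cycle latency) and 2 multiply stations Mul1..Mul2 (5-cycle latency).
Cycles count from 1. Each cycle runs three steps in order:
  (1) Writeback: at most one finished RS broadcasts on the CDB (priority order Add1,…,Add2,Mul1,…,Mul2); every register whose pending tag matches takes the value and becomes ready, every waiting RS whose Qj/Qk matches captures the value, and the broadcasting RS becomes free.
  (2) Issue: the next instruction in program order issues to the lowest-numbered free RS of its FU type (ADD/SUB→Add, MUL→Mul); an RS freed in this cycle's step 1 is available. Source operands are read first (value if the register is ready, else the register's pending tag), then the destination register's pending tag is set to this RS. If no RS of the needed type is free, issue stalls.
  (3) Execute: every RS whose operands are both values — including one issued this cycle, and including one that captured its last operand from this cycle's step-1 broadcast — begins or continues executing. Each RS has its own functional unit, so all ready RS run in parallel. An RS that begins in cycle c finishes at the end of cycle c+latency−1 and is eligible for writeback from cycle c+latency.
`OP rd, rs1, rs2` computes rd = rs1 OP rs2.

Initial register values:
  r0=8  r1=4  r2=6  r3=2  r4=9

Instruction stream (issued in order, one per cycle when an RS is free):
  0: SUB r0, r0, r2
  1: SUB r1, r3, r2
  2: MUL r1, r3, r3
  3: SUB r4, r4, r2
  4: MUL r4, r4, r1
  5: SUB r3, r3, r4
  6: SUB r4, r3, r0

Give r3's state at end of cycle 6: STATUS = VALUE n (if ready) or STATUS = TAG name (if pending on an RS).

STATUS = TAG Add2

c1: issue SUB r0<-Add1 | r0:Add1,r1:4,r2:6,r3:2,r4:9
c2: issue SUB r1<-Add2 | r0:Add1,r1:Add2,r2:6,r3:2,r4:9
c3: issue MUL r1<-Mul1 | r0:Add1,r1:Mul1,r2:6,r3:2,r4:9
c4: CDB Add1=2; issue SUB r4<-Add1 | r0:2,r1:Mul1,r2:6,r3:2,r4:Add1
c5: CDB Add2=-4; issue MUL r4<-Mul2 | r0:2,r1:Mul1,r2:6,r3:2,r4:Mul2
c6: issue SUB r3<-Add2 | r0:2,r1:Mul1,r2:6,r3:Add2,r4:Mul2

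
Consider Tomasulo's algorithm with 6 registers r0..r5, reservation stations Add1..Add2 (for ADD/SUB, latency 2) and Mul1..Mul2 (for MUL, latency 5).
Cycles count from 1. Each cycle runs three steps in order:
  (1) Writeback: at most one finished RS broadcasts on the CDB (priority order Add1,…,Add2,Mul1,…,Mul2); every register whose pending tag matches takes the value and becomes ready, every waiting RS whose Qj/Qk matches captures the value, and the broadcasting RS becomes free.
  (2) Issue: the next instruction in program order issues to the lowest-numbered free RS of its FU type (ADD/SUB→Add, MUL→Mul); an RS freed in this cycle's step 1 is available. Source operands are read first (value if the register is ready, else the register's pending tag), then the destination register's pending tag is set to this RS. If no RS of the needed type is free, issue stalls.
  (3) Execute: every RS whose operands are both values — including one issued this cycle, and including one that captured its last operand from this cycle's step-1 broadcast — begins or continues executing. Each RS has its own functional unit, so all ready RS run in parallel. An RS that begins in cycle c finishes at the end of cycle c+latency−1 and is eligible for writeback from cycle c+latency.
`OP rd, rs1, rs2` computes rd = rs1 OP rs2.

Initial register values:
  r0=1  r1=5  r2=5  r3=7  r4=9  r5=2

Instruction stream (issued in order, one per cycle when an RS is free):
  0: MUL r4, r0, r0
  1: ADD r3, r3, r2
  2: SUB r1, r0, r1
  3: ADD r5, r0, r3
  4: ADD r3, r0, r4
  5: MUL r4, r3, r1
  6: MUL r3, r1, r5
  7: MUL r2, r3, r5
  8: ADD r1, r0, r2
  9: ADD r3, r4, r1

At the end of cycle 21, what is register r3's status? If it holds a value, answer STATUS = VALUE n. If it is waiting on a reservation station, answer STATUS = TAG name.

  c1: issue MUL r4<-Mul1  regs: r0:1,r1:5,r2:5,r3:7,r4:Mul1,r5:2
  c2: issue ADD r3<-Add1  regs: r0:1,r1:5,r2:5,r3:Add1,r4:Mul1,r5:2
  c3: issue SUB r1<-Add2  regs: r0:1,r1:Add2,r2:5,r3:Add1,r4:Mul1,r5:2
  c4: CDB Add1=12; issue ADD r5<-Add1  regs: r0:1,r1:Add2,r2:5,r3:12,r4:Mul1,r5:Add1
  c5: CDB Add2=-4; issue ADD r3<-Add2  regs: r0:1,r1:-4,r2:5,r3:Add2,r4:Mul1,r5:Add1
  c6: CDB Add1=13; issue MUL r4<-Mul2  regs: r0:1,r1:-4,r2:5,r3:Add2,r4:Mul2,r5:13
  c7: CDB Mul1=1; issue MUL r3<-Mul1  regs: r0:1,r1:-4,r2:5,r3:Mul1,r4:Mul2,r5:13
  c8: stall  regs: r0:1,r1:-4,r2:5,r3:Mul1,r4:Mul2,r5:13
  c9: CDB Add2=2; stall  regs: r0:1,r1:-4,r2:5,r3:Mul1,r4:Mul2,r5:13
  c10: stall  regs: r0:1,r1:-4,r2:5,r3:Mul1,r4:Mul2,r5:13
  c11: stall  regs: r0:1,r1:-4,r2:5,r3:Mul1,r4:Mul2,r5:13
  c12: CDB Mul1=-52; issue MUL r2<-Mul1  regs: r0:1,r1:-4,r2:Mul1,r3:-52,r4:Mul2,r5:13
  c13: issue ADD r1<-Add1  regs: r0:1,r1:Add1,r2:Mul1,r3:-52,r4:Mul2,r5:13
  c14: CDB Mul2=-8; issue ADD r3<-Add2  regs: r0:1,r1:Add1,r2:Mul1,r3:Add2,r4:-8,r5:13
  c15: -  regs: r0:1,r1:Add1,r2:Mul1,r3:Add2,r4:-8,r5:13
  c16: -  regs: r0:1,r1:Add1,r2:Mul1,r3:Add2,r4:-8,r5:13
  c17: CDB Mul1=-676  regs: r0:1,r1:Add1,r2:-676,r3:Add2,r4:-8,r5:13
  c18: -  regs: r0:1,r1:Add1,r2:-676,r3:Add2,r4:-8,r5:13
  c19: CDB Add1=-675  regs: r0:1,r1:-675,r2:-676,r3:Add2,r4:-8,r5:13
  c20: -  regs: r0:1,r1:-675,r2:-676,r3:Add2,r4:-8,r5:13
  c21: CDB Add2=-683  regs: r0:1,r1:-675,r2:-676,r3:-683,r4:-8,r5:13

STATUS = VALUE -683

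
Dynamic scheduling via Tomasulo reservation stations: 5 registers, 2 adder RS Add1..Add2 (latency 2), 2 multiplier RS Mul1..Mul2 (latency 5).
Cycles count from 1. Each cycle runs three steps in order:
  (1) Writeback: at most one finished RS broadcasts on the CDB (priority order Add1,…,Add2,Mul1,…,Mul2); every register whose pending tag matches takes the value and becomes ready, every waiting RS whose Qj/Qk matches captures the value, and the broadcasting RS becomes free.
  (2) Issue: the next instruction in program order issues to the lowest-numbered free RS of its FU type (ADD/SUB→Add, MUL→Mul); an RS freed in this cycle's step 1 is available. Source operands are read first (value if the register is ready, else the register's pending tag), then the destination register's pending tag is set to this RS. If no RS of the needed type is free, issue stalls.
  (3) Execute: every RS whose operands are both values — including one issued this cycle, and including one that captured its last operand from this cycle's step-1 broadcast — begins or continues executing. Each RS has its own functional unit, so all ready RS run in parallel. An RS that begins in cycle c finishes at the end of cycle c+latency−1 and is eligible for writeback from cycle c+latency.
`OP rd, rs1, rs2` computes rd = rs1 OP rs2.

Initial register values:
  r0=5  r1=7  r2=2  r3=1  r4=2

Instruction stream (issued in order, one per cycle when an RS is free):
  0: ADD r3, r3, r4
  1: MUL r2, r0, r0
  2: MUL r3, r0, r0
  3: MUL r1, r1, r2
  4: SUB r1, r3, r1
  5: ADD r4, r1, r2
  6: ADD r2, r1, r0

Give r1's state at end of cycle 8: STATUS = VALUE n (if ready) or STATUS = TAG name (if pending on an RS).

c1: issue ADD r3<-Add1 | r0:5,r1:7,r2:2,r3:Add1,r4:2
c2: issue MUL r2<-Mul1 | r0:5,r1:7,r2:Mul1,r3:Add1,r4:2
c3: CDB Add1=3; issue MUL r3<-Mul2 | r0:5,r1:7,r2:Mul1,r3:Mul2,r4:2
c4: stall | r0:5,r1:7,r2:Mul1,r3:Mul2,r4:2
c5: stall | r0:5,r1:7,r2:Mul1,r3:Mul2,r4:2
c6: stall | r0:5,r1:7,r2:Mul1,r3:Mul2,r4:2
c7: CDB Mul1=25; issue MUL r1<-Mul1 | r0:5,r1:Mul1,r2:25,r3:Mul2,r4:2
c8: CDB Mul2=25; issue SUB r1<-Add1 | r0:5,r1:Add1,r2:25,r3:25,r4:2

STATUS = TAG Add1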